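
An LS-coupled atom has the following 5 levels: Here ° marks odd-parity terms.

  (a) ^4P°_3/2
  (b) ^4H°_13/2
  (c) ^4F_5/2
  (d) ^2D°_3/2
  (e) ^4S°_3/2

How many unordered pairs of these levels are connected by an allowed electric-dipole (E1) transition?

0

(a)–(b): forbidden (parity, ΔL, ΔJ).
(a)–(c): forbidden (ΔL).
(a)–(d): forbidden (parity, ΔS).
(a)–(e): forbidden (parity).
(b)–(c): forbidden (ΔL, ΔJ).
(b)–(d): forbidden (parity, ΔS, ΔL, ΔJ).
(b)–(e): forbidden (parity, ΔL, ΔJ).
(c)–(d): forbidden (ΔS).
(c)–(e): forbidden (ΔL).
(d)–(e): forbidden (parity, ΔS, ΔL).
Allowed pairs: 0 of 10.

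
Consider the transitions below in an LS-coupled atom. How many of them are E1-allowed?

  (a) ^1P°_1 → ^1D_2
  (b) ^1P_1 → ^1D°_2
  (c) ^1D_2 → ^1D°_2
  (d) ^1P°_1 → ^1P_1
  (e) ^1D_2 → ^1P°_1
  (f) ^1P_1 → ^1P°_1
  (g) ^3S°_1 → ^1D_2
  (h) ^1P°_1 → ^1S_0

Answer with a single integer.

7

(a) allowed
(b) allowed
(c) allowed
(d) allowed
(e) allowed
(f) allowed
(g) forbidden (ΔS, ΔL fail)
(h) allowed
Total allowed: 7 of 8.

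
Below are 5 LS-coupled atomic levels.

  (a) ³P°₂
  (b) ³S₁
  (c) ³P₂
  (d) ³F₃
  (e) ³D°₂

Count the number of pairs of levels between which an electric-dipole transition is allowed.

4

(a)–(b): allowed.
(a)–(c): allowed.
(a)–(d): forbidden (ΔL).
(a)–(e): forbidden (parity).
(b)–(c): forbidden (parity).
(b)–(d): forbidden (parity, ΔL, ΔJ).
(b)–(e): forbidden (ΔL).
(c)–(d): forbidden (parity, ΔL).
(c)–(e): allowed.
(d)–(e): allowed.
Allowed pairs: 4 of 10.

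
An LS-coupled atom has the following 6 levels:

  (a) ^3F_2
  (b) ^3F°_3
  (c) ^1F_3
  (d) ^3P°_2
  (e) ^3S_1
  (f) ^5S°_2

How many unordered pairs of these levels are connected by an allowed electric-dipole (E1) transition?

2

(a)–(b): allowed.
(a)–(c): forbidden (parity, ΔS).
(a)–(d): forbidden (ΔL).
(a)–(e): forbidden (parity, ΔL).
(a)–(f): forbidden (ΔS, ΔL).
(b)–(c): forbidden (ΔS).
(b)–(d): forbidden (parity, ΔL).
(b)–(e): forbidden (ΔL, ΔJ).
(b)–(f): forbidden (parity, ΔS, ΔL).
(c)–(d): forbidden (ΔS, ΔL).
(c)–(e): forbidden (parity, ΔS, ΔL, ΔJ).
(c)–(f): forbidden (ΔS, ΔL).
(d)–(e): allowed.
(d)–(f): forbidden (parity, ΔS).
(e)–(f): forbidden (ΔS, ΔL).
Allowed pairs: 2 of 15.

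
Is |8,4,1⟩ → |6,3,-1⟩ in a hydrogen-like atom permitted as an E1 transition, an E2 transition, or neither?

Δl = 3 − 4 = -1; l_i + l_f = 7.
Δm_l = -2.
E1 (Δl = ±1, |Δm_l| ≤ 1): not satisfied.
E2 (Δl = 0,±2, l_i+l_f ≥ 2, |Δm_l| ≤ 2): not satisfied.

neither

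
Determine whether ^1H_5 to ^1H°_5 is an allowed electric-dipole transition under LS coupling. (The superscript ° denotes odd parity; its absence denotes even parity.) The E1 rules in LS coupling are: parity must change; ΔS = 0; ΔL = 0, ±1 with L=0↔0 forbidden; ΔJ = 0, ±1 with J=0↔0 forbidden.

Reading off the term symbols: S 0→0, L 5→5, J 5→5, parity even→odd.
Parity must change: even → odd — ✓.
ΔS = 0: S: 0 → 0 — ✓.
ΔL = 0, ±1 (not L=0↔0): L: 5 → 5, ΔL = +0 — ✓.
ΔJ = 0, ±1 (not J=0↔0): J: 5 → 5, ΔJ = +0 — ✓.
All four E1 rules are satisfied.

allowed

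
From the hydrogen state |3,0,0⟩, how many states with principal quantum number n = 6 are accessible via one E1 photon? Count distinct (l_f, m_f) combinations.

E1 requires Δl = ±1, so l_f ∈ {-1, 1}; with 0 ≤ l_f ≤ n_f−1 = 5, the allowed l_f values are {1}.
For l_f = 1: m_f ∈ {m_i−1, m_i, m_i+1} ∩ [−1, 1] = {-1, 0, 1} → 3 states.
Total: 3.

3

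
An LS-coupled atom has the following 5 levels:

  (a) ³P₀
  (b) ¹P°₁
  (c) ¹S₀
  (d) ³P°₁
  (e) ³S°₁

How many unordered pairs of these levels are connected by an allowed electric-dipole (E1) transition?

3

(a)–(b): forbidden (ΔS).
(a)–(c): forbidden (parity, ΔS, ΔJ).
(a)–(d): allowed.
(a)–(e): allowed.
(b)–(c): allowed.
(b)–(d): forbidden (parity, ΔS).
(b)–(e): forbidden (parity, ΔS).
(c)–(d): forbidden (ΔS).
(c)–(e): forbidden (ΔS, ΔL).
(d)–(e): forbidden (parity).
Allowed pairs: 3 of 10.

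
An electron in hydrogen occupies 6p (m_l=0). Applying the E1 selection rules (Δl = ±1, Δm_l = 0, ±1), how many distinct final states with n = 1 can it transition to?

E1 requires Δl = ±1, so l_f ∈ {0, 2}; with 0 ≤ l_f ≤ n_f−1 = 0, the allowed l_f values are {0}.
For l_f = 0: m_f ∈ {m_i−1, m_i, m_i+1} ∩ [−0, 0] = {0} → 1 state.
Total: 1.

1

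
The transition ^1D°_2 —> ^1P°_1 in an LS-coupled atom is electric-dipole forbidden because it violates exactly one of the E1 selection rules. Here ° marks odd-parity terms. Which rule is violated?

Parity must change: odd → odd — fails.
ΔS = 0: S: 0 → 0 — passes.
ΔL = 0, ±1 (not L=0↔0): L: 2 → 1, ΔL = -1 — passes.
ΔJ = 0, ±1 (not J=0↔0): J: 2 → 1, ΔJ = -1 — passes.

parity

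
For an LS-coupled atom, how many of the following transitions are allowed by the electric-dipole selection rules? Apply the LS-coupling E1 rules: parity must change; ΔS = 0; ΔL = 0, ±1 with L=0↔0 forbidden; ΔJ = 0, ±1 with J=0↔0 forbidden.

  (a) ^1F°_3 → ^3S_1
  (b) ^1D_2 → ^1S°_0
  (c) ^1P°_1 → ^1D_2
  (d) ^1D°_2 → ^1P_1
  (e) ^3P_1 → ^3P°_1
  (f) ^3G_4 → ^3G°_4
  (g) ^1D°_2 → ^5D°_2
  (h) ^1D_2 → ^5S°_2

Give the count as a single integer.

4

(a) forbidden (ΔS, ΔL, ΔJ fail)
(b) forbidden (ΔL, ΔJ fail)
(c) allowed
(d) allowed
(e) allowed
(f) allowed
(g) forbidden (parity, ΔS fail)
(h) forbidden (ΔS, ΔL fail)
Total allowed: 4 of 8.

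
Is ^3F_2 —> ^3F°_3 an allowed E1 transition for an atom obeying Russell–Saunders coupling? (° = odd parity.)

Reading off the term symbols: S 1→1, L 3→3, J 2→3, parity even→odd.
Parity must change: even → odd — passes.
ΔS = 0: S: 1 → 1 — passes.
ΔL = 0, ±1 (not L=0↔0): L: 3 → 3, ΔL = +0 — passes.
ΔJ = 0, ±1 (not J=0↔0): J: 2 → 3, ΔJ = +1 — passes.
All four E1 rules are satisfied.

allowed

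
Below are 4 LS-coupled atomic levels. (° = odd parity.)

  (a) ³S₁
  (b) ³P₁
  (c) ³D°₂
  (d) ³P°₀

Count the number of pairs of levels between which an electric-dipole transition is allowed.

(a)–(b): forbidden (parity).
(a)–(c): forbidden (ΔL).
(a)–(d): allowed.
(b)–(c): allowed.
(b)–(d): allowed.
(c)–(d): forbidden (parity, ΔJ).
Allowed pairs: 3 of 6.

3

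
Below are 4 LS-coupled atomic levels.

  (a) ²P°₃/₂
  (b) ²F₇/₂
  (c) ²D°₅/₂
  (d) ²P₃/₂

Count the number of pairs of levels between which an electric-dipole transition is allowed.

(a)–(b): forbidden (ΔL, ΔJ).
(a)–(c): forbidden (parity).
(a)–(d): allowed.
(b)–(c): allowed.
(b)–(d): forbidden (parity, ΔL, ΔJ).
(c)–(d): allowed.
Allowed pairs: 3 of 6.

3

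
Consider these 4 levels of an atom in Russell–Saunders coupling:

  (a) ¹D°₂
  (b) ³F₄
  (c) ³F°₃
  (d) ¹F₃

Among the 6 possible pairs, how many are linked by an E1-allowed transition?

(a)–(b): forbidden (ΔS, ΔJ).
(a)–(c): forbidden (parity, ΔS).
(a)–(d): allowed.
(b)–(c): allowed.
(b)–(d): forbidden (parity, ΔS).
(c)–(d): forbidden (ΔS).
Allowed pairs: 2 of 6.

2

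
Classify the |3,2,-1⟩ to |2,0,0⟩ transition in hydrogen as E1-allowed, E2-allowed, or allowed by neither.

Δl = 0 − 2 = -2; l_i + l_f = 2.
Δm_l = +1.
E1 (Δl = ±1, |Δm_l| ≤ 1): not satisfied.
E2 (Δl = 0,±2, l_i+l_f ≥ 2, |Δm_l| ≤ 2): satisfied.

E2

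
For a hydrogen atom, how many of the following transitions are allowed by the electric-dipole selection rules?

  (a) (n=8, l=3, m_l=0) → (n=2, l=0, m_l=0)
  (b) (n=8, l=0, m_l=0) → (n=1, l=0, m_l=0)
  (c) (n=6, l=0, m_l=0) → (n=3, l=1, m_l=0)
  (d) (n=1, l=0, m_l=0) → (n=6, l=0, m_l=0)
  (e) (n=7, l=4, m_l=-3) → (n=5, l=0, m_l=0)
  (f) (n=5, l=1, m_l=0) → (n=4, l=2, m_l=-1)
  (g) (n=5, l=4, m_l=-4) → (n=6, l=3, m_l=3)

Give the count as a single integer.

(a) forbidden — Δl = -3 (E1 requires Δl = ±1)
(b) forbidden — Δl = +0 (E1 requires Δl = ±1)
(c) allowed
(d) forbidden — Δl = +0 (E1 requires Δl = ±1)
(e) forbidden — Δl = -4 (E1 requires Δl = ±1); Δm_l = +3 (E1 requires Δm_l = 0, ±1)
(f) allowed
(g) forbidden — Δm_l = +7 (E1 requires Δm_l = 0, ±1)
Total allowed: 2 of 7.

2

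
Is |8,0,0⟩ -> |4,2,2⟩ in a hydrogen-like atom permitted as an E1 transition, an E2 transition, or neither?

Δl = 2 − 0 = +2; l_i + l_f = 2.
Δm_l = +2.
E1 (Δl = ±1, |Δm_l| ≤ 1): not satisfied.
E2 (Δl = 0,±2, l_i+l_f ≥ 2, |Δm_l| ≤ 2): satisfied.

E2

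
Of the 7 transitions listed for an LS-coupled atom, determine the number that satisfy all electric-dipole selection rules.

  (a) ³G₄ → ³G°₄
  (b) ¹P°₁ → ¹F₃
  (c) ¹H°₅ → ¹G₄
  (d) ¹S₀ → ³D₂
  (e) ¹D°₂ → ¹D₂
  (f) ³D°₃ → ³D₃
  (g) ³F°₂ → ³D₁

5

(a) allowed
(b) forbidden (ΔL, ΔJ fail)
(c) allowed
(d) forbidden (parity, ΔS, ΔL, ΔJ fail)
(e) allowed
(f) allowed
(g) allowed
Total allowed: 5 of 7.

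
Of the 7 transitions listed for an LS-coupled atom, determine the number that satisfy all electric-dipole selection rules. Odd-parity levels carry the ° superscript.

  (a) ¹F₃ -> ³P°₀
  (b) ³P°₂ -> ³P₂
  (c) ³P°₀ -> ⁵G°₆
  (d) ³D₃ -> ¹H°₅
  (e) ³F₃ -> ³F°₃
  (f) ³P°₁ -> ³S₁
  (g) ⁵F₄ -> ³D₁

3

(a) forbidden (ΔS, ΔL, ΔJ fail)
(b) allowed
(c) forbidden (parity, ΔS, ΔL, ΔJ fail)
(d) forbidden (ΔS, ΔL, ΔJ fail)
(e) allowed
(f) allowed
(g) forbidden (parity, ΔS, ΔJ fail)
Total allowed: 3 of 7.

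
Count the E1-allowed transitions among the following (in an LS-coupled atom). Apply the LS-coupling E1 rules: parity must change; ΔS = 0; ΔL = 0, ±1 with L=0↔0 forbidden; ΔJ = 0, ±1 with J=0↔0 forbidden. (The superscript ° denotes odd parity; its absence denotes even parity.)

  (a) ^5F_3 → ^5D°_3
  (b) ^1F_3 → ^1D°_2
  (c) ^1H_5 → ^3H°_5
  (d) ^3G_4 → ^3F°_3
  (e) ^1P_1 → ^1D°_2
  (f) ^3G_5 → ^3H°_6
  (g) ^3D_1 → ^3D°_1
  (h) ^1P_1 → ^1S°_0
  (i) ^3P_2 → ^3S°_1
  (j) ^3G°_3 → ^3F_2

(a) allowed
(b) allowed
(c) forbidden (ΔS fails)
(d) allowed
(e) allowed
(f) allowed
(g) allowed
(h) allowed
(i) allowed
(j) allowed
Total allowed: 9 of 10.

9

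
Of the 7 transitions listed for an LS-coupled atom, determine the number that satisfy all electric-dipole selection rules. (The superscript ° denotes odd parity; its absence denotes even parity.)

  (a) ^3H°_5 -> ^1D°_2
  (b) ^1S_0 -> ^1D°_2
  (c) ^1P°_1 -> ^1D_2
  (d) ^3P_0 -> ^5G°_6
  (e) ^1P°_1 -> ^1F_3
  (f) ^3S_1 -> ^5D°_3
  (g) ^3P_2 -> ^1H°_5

1

(a) forbidden (parity, ΔS, ΔL, ΔJ fail)
(b) forbidden (ΔL, ΔJ fail)
(c) allowed
(d) forbidden (ΔS, ΔL, ΔJ fail)
(e) forbidden (ΔL, ΔJ fail)
(f) forbidden (ΔS, ΔL, ΔJ fail)
(g) forbidden (ΔS, ΔL, ΔJ fail)
Total allowed: 1 of 7.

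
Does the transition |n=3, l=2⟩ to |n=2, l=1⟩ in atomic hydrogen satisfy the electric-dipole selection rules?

Initial l = 2, final l = 1, so Δl = -1. E1 requires Δl = ±1: ok.
All E1 selection rules are satisfied.

allowed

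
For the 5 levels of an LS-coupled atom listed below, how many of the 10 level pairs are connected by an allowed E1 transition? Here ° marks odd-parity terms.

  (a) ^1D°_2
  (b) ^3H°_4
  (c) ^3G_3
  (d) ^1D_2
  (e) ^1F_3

3

(a)–(b): forbidden (parity, ΔS, ΔL, ΔJ).
(a)–(c): forbidden (ΔS, ΔL).
(a)–(d): allowed.
(a)–(e): allowed.
(b)–(c): allowed.
(b)–(d): forbidden (ΔS, ΔL, ΔJ).
(b)–(e): forbidden (ΔS, ΔL).
(c)–(d): forbidden (parity, ΔS, ΔL).
(c)–(e): forbidden (parity, ΔS).
(d)–(e): forbidden (parity).
Allowed pairs: 3 of 10.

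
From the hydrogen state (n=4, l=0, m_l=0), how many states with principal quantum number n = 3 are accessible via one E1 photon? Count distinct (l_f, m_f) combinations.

E1 requires Δl = ±1, so l_f ∈ {-1, 1}; with 0 ≤ l_f ≤ n_f−1 = 2, the allowed l_f values are {1}.
For l_f = 1: m_f ∈ {m_i−1, m_i, m_i+1} ∩ [−1, 1] = {-1, 0, 1} → 3 states.
Total: 3.

3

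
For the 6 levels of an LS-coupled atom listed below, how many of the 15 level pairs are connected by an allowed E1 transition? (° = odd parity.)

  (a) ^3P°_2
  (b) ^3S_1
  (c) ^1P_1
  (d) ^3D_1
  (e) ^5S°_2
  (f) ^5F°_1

(a)–(b): allowed.
(a)–(c): forbidden (ΔS).
(a)–(d): allowed.
(a)–(e): forbidden (parity, ΔS).
(a)–(f): forbidden (parity, ΔS, ΔL).
(b)–(c): forbidden (parity, ΔS).
(b)–(d): forbidden (parity, ΔL).
(b)–(e): forbidden (ΔS, ΔL).
(b)–(f): forbidden (ΔS, ΔL).
(c)–(d): forbidden (parity, ΔS).
(c)–(e): forbidden (ΔS).
(c)–(f): forbidden (ΔS, ΔL).
(d)–(e): forbidden (ΔS, ΔL).
(d)–(f): forbidden (ΔS).
(e)–(f): forbidden (parity, ΔL).
Allowed pairs: 2 of 15.

2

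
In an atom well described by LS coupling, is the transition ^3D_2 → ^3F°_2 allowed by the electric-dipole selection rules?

allowed

Parity must change: even → odd — satisfied.
ΔL = 0, ±1 (not L=0↔0): L: 2 → 3, ΔL = +1 — satisfied.
ΔS = 0: S: 1 → 1 — satisfied.
ΔJ = 0, ±1 (not J=0↔0): J: 2 → 2, ΔJ = +0 — satisfied.
All four E1 rules are satisfied.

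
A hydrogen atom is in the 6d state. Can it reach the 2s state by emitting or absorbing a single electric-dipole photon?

Δl = 0 − 2 = -2; the E1 rule Δl = ±1 is fails.
The transition is electric-dipole forbidden.

forbidden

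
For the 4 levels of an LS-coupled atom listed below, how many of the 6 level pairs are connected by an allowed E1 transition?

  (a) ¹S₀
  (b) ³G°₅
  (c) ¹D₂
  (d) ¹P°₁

2

(a)–(b): forbidden (ΔS, ΔL, ΔJ).
(a)–(c): forbidden (parity, ΔL, ΔJ).
(a)–(d): allowed.
(b)–(c): forbidden (ΔS, ΔL, ΔJ).
(b)–(d): forbidden (parity, ΔS, ΔL, ΔJ).
(c)–(d): allowed.
Allowed pairs: 2 of 6.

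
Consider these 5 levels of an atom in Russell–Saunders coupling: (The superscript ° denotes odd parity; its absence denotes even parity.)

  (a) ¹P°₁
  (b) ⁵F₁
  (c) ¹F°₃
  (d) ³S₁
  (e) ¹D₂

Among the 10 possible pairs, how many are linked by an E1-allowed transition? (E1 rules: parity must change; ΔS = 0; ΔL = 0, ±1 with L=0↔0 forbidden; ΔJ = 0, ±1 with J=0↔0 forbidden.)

2

(a)–(b): forbidden (ΔS, ΔL).
(a)–(c): forbidden (parity, ΔL, ΔJ).
(a)–(d): forbidden (ΔS).
(a)–(e): allowed.
(b)–(c): forbidden (ΔS, ΔJ).
(b)–(d): forbidden (parity, ΔS, ΔL).
(b)–(e): forbidden (parity, ΔS).
(c)–(d): forbidden (ΔS, ΔL, ΔJ).
(c)–(e): allowed.
(d)–(e): forbidden (parity, ΔS, ΔL).
Allowed pairs: 2 of 10.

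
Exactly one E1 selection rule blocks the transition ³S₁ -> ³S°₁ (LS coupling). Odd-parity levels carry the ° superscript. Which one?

the L=0 ↔ L=0 exclusion

Parity must change: even → odd — satisfied.
ΔS = 0: S: 1 → 1 — satisfied.
ΔL = 0, ±1 (not L=0↔0): L: 0 → 0, ΔL = +0 — violated.
ΔJ = 0, ±1 (not J=0↔0): J: 1 → 1, ΔJ = +0 — satisfied.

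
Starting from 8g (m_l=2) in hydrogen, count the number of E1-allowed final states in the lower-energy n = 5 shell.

E1 requires Δl = ±1, so l_f ∈ {3, 5}; with 0 ≤ l_f ≤ n_f−1 = 4, the allowed l_f values are {3}.
For l_f = 3: m_f ∈ {m_i−1, m_i, m_i+1} ∩ [−3, 3] = {1, 2, 3} → 3 states.
Total: 3.

3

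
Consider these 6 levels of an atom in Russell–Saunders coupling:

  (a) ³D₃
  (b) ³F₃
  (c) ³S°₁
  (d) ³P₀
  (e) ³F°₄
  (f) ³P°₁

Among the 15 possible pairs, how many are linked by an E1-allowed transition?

4

(a)–(b): forbidden (parity).
(a)–(c): forbidden (ΔL, ΔJ).
(a)–(d): forbidden (parity, ΔJ).
(a)–(e): allowed.
(a)–(f): forbidden (ΔJ).
(b)–(c): forbidden (ΔL, ΔJ).
(b)–(d): forbidden (parity, ΔL, ΔJ).
(b)–(e): allowed.
(b)–(f): forbidden (ΔL, ΔJ).
(c)–(d): allowed.
(c)–(e): forbidden (parity, ΔL, ΔJ).
(c)–(f): forbidden (parity).
(d)–(e): forbidden (ΔL, ΔJ).
(d)–(f): allowed.
(e)–(f): forbidden (parity, ΔL, ΔJ).
Allowed pairs: 4 of 15.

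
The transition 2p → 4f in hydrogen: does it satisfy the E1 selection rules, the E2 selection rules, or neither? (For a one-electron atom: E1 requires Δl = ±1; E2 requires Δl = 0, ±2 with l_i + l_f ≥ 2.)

E2

Δl = 3 − 1 = +2; l_i + l_f = 4.
E1 (Δl = ±1): not satisfied.
E2 (Δl = 0,±2, l_i+l_f ≥ 2): satisfied.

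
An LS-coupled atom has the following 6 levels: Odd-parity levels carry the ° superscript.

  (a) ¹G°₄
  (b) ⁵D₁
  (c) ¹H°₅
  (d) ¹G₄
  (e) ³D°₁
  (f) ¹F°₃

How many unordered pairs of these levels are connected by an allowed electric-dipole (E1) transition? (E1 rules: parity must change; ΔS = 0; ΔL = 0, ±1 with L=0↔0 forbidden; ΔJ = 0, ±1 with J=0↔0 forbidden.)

(a)–(b): forbidden (ΔS, ΔL, ΔJ).
(a)–(c): forbidden (parity).
(a)–(d): allowed.
(a)–(e): forbidden (parity, ΔS, ΔL, ΔJ).
(a)–(f): forbidden (parity).
(b)–(c): forbidden (ΔS, ΔL, ΔJ).
(b)–(d): forbidden (parity, ΔS, ΔL, ΔJ).
(b)–(e): forbidden (ΔS).
(b)–(f): forbidden (ΔS, ΔJ).
(c)–(d): allowed.
(c)–(e): forbidden (parity, ΔS, ΔL, ΔJ).
(c)–(f): forbidden (parity, ΔL, ΔJ).
(d)–(e): forbidden (ΔS, ΔL, ΔJ).
(d)–(f): allowed.
(e)–(f): forbidden (parity, ΔS, ΔJ).
Allowed pairs: 3 of 15.

3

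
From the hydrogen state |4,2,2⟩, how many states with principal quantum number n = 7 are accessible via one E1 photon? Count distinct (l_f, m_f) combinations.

4

E1 requires Δl = ±1, so l_f ∈ {1, 3}; with 0 ≤ l_f ≤ n_f−1 = 6, the allowed l_f values are {1, 3}.
For l_f = 1: m_f ∈ {m_i−1, m_i, m_i+1} ∩ [−1, 1] = {1} → 1 state.
For l_f = 3: m_f ∈ {m_i−1, m_i, m_i+1} ∩ [−3, 3] = {1, 2, 3} → 3 states.
Total: 4.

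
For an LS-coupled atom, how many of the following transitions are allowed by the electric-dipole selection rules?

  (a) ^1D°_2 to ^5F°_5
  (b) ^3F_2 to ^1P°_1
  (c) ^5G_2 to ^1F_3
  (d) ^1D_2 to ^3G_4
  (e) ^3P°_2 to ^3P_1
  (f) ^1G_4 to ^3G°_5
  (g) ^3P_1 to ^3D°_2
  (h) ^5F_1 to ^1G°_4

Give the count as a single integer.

2

(a) forbidden (parity, ΔS, ΔJ fail)
(b) forbidden (ΔS, ΔL fail)
(c) forbidden (parity, ΔS fail)
(d) forbidden (parity, ΔS, ΔL, ΔJ fail)
(e) allowed
(f) forbidden (ΔS fails)
(g) allowed
(h) forbidden (ΔS, ΔJ fail)
Total allowed: 2 of 8.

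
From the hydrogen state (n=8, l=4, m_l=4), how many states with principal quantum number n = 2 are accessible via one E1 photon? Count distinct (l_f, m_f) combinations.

0

E1 requires l_f ∈ {3, 5}, but neither lies in [0, 1], so no final state is reachable.
Total: 0.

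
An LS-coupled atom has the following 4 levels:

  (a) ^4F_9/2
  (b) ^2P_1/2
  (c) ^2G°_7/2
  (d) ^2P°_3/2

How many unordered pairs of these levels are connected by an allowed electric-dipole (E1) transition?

(a)–(b): forbidden (parity, ΔS, ΔL, ΔJ).
(a)–(c): forbidden (ΔS).
(a)–(d): forbidden (ΔS, ΔL, ΔJ).
(b)–(c): forbidden (ΔL, ΔJ).
(b)–(d): allowed.
(c)–(d): forbidden (parity, ΔL, ΔJ).
Allowed pairs: 1 of 6.

1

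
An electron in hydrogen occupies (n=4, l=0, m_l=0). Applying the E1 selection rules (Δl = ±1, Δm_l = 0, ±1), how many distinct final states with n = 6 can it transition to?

E1 requires Δl = ±1, so l_f ∈ {-1, 1}; with 0 ≤ l_f ≤ n_f−1 = 5, the allowed l_f values are {1}.
For l_f = 1: m_f ∈ {m_i−1, m_i, m_i+1} ∩ [−1, 1] = {-1, 0, 1} → 3 states.
Total: 3.

3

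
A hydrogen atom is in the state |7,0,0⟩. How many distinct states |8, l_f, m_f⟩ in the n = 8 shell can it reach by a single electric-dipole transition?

3

E1 requires Δl = ±1, so l_f ∈ {-1, 1}; with 0 ≤ l_f ≤ n_f−1 = 7, the allowed l_f values are {1}.
For l_f = 1: m_f ∈ {m_i−1, m_i, m_i+1} ∩ [−1, 1] = {-1, 0, 1} → 3 states.
Total: 3.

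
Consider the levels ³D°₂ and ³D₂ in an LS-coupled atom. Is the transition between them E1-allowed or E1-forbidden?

Initial level: S=1, L=2, J=2, parity odd. Final level: S=1, L=2, J=2, parity even.
Parity must change: odd → even — ok.
ΔS = 0: S: 1 → 1 — ok.
ΔL = 0, ±1 (not L=0↔0): L: 2 → 2, ΔL = +0 — ok.
ΔJ = 0, ±1 (not J=0↔0): J: 2 → 2, ΔJ = +0 — ok.
All four E1 rules are satisfied.

allowed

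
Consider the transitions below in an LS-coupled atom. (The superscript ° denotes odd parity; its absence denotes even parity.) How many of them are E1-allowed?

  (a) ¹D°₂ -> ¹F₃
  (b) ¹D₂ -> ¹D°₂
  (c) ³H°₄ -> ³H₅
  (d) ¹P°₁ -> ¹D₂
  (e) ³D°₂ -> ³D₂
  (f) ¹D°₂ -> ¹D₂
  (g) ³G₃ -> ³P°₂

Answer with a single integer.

(a) allowed
(b) allowed
(c) allowed
(d) allowed
(e) allowed
(f) allowed
(g) forbidden (ΔL fails)
Total allowed: 6 of 7.

6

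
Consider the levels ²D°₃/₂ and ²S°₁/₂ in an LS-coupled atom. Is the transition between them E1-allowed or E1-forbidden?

forbidden

Initial level: S=1/2, L=2, J=3/2, parity odd. Final level: S=1/2, L=0, J=1/2, parity odd.
Parity must change: odd → odd — fails.
ΔS = 0: S: 1/2 → 1/2 — passes.
ΔL = 0, ±1 (not L=0↔0): L: 2 → 0, ΔL = -2 — fails.
ΔJ = 0, ±1 (not J=0↔0): J: 3/2 → 1/2, ΔJ = -1 — passes.
Rule(s) violated: parity, ΔL.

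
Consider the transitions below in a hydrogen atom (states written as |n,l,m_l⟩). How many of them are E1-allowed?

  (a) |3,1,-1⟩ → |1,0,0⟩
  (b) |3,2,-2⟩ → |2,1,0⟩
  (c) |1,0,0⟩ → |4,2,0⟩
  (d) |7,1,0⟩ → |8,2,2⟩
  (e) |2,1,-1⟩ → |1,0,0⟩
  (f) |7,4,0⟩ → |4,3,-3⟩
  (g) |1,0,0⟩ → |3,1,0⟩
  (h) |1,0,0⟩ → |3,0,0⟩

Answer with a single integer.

(a) allowed
(b) forbidden — Δm_l = +2 (E1 requires Δm_l = 0, ±1)
(c) forbidden — Δl = +2 (E1 requires Δl = ±1)
(d) forbidden — Δm_l = +2 (E1 requires Δm_l = 0, ±1)
(e) allowed
(f) forbidden — Δm_l = -3 (E1 requires Δm_l = 0, ±1)
(g) allowed
(h) forbidden — Δl = +0 (E1 requires Δl = ±1)
Total allowed: 3 of 8.

3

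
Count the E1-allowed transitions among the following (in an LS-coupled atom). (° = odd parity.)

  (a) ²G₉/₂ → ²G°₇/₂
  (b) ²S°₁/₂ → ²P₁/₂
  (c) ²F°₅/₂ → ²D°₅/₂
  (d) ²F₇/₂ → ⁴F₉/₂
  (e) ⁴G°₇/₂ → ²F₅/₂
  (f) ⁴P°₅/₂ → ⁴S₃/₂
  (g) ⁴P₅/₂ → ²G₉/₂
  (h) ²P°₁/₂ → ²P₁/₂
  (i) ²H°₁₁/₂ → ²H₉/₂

(a) allowed
(b) allowed
(c) forbidden (parity fails)
(d) forbidden (parity, ΔS fail)
(e) forbidden (ΔS fails)
(f) allowed
(g) forbidden (parity, ΔS, ΔL, ΔJ fail)
(h) allowed
(i) allowed
Total allowed: 5 of 9.

5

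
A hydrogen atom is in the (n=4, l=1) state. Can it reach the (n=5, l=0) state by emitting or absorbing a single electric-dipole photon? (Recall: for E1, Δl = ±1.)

l: 1 → 0 (Δl = -1). Δl = ±1 satisfied.
All E1 selection rules are satisfied.

allowed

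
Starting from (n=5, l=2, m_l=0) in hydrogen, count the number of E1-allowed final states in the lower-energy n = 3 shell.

E1 requires Δl = ±1, so l_f ∈ {1, 3}; with 0 ≤ l_f ≤ n_f−1 = 2, the allowed l_f values are {1}.
For l_f = 1: m_f ∈ {m_i−1, m_i, m_i+1} ∩ [−1, 1] = {-1, 0, 1} → 3 states.
Total: 3.

3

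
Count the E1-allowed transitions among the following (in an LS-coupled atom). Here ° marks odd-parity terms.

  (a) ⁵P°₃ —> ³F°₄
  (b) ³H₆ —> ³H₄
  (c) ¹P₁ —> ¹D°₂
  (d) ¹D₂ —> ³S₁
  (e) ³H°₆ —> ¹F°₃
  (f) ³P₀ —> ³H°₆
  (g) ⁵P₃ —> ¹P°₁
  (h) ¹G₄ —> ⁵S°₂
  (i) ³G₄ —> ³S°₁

1

(a) forbidden (parity, ΔS, ΔL fail)
(b) forbidden (parity, ΔJ fail)
(c) allowed
(d) forbidden (parity, ΔS, ΔL fail)
(e) forbidden (parity, ΔS, ΔL, ΔJ fail)
(f) forbidden (ΔL, ΔJ fail)
(g) forbidden (ΔS, ΔJ fail)
(h) forbidden (ΔS, ΔL, ΔJ fail)
(i) forbidden (ΔL, ΔJ fail)
Total allowed: 1 of 9.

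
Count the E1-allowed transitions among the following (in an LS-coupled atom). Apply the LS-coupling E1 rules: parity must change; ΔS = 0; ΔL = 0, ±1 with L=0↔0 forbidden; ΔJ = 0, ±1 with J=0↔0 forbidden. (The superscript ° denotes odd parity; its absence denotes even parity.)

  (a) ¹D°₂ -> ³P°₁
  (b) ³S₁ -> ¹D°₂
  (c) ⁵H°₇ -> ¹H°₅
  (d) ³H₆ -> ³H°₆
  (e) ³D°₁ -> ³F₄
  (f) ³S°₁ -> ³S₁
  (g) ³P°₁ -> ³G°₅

(a) forbidden (parity, ΔS fail)
(b) forbidden (ΔS, ΔL fail)
(c) forbidden (parity, ΔS, ΔJ fail)
(d) allowed
(e) forbidden (ΔJ fails)
(f) forbidden (ΔL fails)
(g) forbidden (parity, ΔL, ΔJ fail)
Total allowed: 1 of 7.

1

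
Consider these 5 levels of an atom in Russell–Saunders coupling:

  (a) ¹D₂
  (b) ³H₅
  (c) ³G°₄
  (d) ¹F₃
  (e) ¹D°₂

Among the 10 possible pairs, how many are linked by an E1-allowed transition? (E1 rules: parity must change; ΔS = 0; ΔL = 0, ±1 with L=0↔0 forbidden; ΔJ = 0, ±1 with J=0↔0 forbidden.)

(a)–(b): forbidden (parity, ΔS, ΔL, ΔJ).
(a)–(c): forbidden (ΔS, ΔL, ΔJ).
(a)–(d): forbidden (parity).
(a)–(e): allowed.
(b)–(c): allowed.
(b)–(d): forbidden (parity, ΔS, ΔL, ΔJ).
(b)–(e): forbidden (ΔS, ΔL, ΔJ).
(c)–(d): forbidden (ΔS).
(c)–(e): forbidden (parity, ΔS, ΔL, ΔJ).
(d)–(e): allowed.
Allowed pairs: 3 of 10.

3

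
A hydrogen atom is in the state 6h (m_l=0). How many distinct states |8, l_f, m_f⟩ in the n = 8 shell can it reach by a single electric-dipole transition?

E1 requires Δl = ±1, so l_f ∈ {4, 6}; with 0 ≤ l_f ≤ n_f−1 = 7, the allowed l_f values are {4, 6}.
For l_f = 4: m_f ∈ {m_i−1, m_i, m_i+1} ∩ [−4, 4] = {-1, 0, 1} → 3 states.
For l_f = 6: m_f ∈ {m_i−1, m_i, m_i+1} ∩ [−6, 6] = {-1, 0, 1} → 3 states.
Total: 6.

6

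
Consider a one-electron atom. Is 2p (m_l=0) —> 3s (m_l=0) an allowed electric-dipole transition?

allowed

l: 1 → 0 (Δl = -1). Δl = ±1 ok.
Δm_l = 0 − (0) = +0. E1 requires Δm_l = 0, ±1: ok.
All E1 selection rules are satisfied.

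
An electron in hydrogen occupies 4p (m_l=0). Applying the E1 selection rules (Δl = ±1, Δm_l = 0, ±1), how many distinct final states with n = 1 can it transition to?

E1 requires Δl = ±1, so l_f ∈ {0, 2}; with 0 ≤ l_f ≤ n_f−1 = 0, the allowed l_f values are {0}.
For l_f = 0: m_f ∈ {m_i−1, m_i, m_i+1} ∩ [−0, 0] = {0} → 1 state.
Total: 1.

1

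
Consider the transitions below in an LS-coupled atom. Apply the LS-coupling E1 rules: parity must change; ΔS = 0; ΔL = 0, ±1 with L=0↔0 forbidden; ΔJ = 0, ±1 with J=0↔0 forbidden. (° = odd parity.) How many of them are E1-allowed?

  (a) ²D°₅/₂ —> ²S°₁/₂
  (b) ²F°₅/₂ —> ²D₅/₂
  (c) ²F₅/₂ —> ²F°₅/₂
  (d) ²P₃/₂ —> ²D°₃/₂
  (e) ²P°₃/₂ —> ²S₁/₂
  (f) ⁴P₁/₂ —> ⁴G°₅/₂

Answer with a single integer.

(a) forbidden (parity, ΔL, ΔJ fail)
(b) allowed
(c) allowed
(d) allowed
(e) allowed
(f) forbidden (ΔL, ΔJ fail)
Total allowed: 4 of 6.

4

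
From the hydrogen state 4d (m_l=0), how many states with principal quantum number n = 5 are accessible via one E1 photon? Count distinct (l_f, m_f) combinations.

E1 requires Δl = ±1, so l_f ∈ {1, 3}; with 0 ≤ l_f ≤ n_f−1 = 4, the allowed l_f values are {1, 3}.
For l_f = 1: m_f ∈ {m_i−1, m_i, m_i+1} ∩ [−1, 1] = {-1, 0, 1} → 3 states.
For l_f = 3: m_f ∈ {m_i−1, m_i, m_i+1} ∩ [−3, 3] = {-1, 0, 1} → 3 states.
Total: 6.

6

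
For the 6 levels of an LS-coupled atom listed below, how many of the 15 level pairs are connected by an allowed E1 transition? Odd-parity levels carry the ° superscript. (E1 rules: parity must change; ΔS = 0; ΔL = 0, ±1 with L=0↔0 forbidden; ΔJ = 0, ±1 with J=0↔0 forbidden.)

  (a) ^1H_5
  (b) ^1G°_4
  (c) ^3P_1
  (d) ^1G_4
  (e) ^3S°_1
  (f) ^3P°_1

(a)–(b): allowed.
(a)–(c): forbidden (parity, ΔS, ΔL, ΔJ).
(a)–(d): forbidden (parity).
(a)–(e): forbidden (ΔS, ΔL, ΔJ).
(a)–(f): forbidden (ΔS, ΔL, ΔJ).
(b)–(c): forbidden (ΔS, ΔL, ΔJ).
(b)–(d): allowed.
(b)–(e): forbidden (parity, ΔS, ΔL, ΔJ).
(b)–(f): forbidden (parity, ΔS, ΔL, ΔJ).
(c)–(d): forbidden (parity, ΔS, ΔL, ΔJ).
(c)–(e): allowed.
(c)–(f): allowed.
(d)–(e): forbidden (ΔS, ΔL, ΔJ).
(d)–(f): forbidden (ΔS, ΔL, ΔJ).
(e)–(f): forbidden (parity).
Allowed pairs: 4 of 15.

4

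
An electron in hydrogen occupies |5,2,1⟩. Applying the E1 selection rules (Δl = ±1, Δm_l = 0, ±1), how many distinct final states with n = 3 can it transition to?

E1 requires Δl = ±1, so l_f ∈ {1, 3}; with 0 ≤ l_f ≤ n_f−1 = 2, the allowed l_f values are {1}.
For l_f = 1: m_f ∈ {m_i−1, m_i, m_i+1} ∩ [−1, 1] = {0, 1} → 2 states.
Total: 2.

2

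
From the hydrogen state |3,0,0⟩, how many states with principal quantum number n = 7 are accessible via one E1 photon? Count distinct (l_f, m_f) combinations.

E1 requires Δl = ±1, so l_f ∈ {-1, 1}; with 0 ≤ l_f ≤ n_f−1 = 6, the allowed l_f values are {1}.
For l_f = 1: m_f ∈ {m_i−1, m_i, m_i+1} ∩ [−1, 1] = {-1, 0, 1} → 3 states.
Total: 3.

3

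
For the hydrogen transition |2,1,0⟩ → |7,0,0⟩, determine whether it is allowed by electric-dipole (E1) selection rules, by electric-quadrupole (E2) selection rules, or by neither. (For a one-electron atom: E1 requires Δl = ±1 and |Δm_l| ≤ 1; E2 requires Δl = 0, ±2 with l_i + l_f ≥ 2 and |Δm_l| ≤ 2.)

Δl = 0 − 1 = -1; l_i + l_f = 1.
Δm_l = +0.
E1 (Δl = ±1, |Δm_l| ≤ 1): satisfied.
E2 (Δl = 0,±2, l_i+l_f ≥ 2, |Δm_l| ≤ 2): not satisfied.

E1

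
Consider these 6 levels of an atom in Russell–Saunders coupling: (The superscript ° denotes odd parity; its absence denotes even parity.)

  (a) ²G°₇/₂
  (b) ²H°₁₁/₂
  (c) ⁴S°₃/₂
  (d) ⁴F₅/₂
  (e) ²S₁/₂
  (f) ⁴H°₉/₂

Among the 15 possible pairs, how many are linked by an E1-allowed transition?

0

(a)–(b): forbidden (parity, ΔJ).
(a)–(c): forbidden (parity, ΔS, ΔL, ΔJ).
(a)–(d): forbidden (ΔS).
(a)–(e): forbidden (ΔL, ΔJ).
(a)–(f): forbidden (parity, ΔS).
(b)–(c): forbidden (parity, ΔS, ΔL, ΔJ).
(b)–(d): forbidden (ΔS, ΔL, ΔJ).
(b)–(e): forbidden (ΔL, ΔJ).
(b)–(f): forbidden (parity, ΔS).
(c)–(d): forbidden (ΔL).
(c)–(e): forbidden (ΔS, ΔL).
(c)–(f): forbidden (parity, ΔL, ΔJ).
(d)–(e): forbidden (parity, ΔS, ΔL, ΔJ).
(d)–(f): forbidden (ΔL, ΔJ).
(e)–(f): forbidden (ΔS, ΔL, ΔJ).
Allowed pairs: 0 of 15.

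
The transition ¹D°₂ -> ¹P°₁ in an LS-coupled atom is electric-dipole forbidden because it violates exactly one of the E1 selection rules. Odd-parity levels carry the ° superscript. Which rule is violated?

parity

Reading off the term symbols: S 0→0, L 2→1, J 2→1, parity odd→odd.
Parity must change: odd → odd — ✗.
ΔS = 0: S: 0 → 0 — ✓.
ΔL = 0, ±1 (not L=0↔0): L: 2 → 1, ΔL = -1 — ✓.
ΔJ = 0, ±1 (not J=0↔0): J: 2 → 1, ΔJ = -1 — ✓.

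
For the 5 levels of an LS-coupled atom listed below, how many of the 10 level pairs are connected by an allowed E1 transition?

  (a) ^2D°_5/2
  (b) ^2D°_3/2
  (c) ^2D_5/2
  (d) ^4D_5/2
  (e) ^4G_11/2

2

(a)–(b): forbidden (parity).
(a)–(c): allowed.
(a)–(d): forbidden (ΔS).
(a)–(e): forbidden (ΔS, ΔL, ΔJ).
(b)–(c): allowed.
(b)–(d): forbidden (ΔS).
(b)–(e): forbidden (ΔS, ΔL, ΔJ).
(c)–(d): forbidden (parity, ΔS).
(c)–(e): forbidden (parity, ΔS, ΔL, ΔJ).
(d)–(e): forbidden (parity, ΔL, ΔJ).
Allowed pairs: 2 of 10.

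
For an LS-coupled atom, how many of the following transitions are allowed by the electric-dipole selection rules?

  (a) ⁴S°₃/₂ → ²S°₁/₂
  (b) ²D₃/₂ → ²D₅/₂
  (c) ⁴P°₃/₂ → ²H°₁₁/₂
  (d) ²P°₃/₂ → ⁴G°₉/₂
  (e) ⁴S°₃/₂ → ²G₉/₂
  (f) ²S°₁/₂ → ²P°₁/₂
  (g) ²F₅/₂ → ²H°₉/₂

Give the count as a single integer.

0

(a) forbidden (parity, ΔS, ΔL fail)
(b) forbidden (parity fails)
(c) forbidden (parity, ΔS, ΔL, ΔJ fail)
(d) forbidden (parity, ΔS, ΔL, ΔJ fail)
(e) forbidden (ΔS, ΔL, ΔJ fail)
(f) forbidden (parity fails)
(g) forbidden (ΔL, ΔJ fail)
Total allowed: 0 of 7.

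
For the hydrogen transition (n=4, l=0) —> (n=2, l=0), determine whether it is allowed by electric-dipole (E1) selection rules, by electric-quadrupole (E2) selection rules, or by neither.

neither

Δl = 0 − 0 = +0; l_i + l_f = 0.
E1 (Δl = ±1): not satisfied.
E2 (Δl = 0,±2, l_i+l_f ≥ 2): not satisfied.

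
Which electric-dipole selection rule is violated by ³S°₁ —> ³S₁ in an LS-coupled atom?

Parity must change: odd → even — ✓.
ΔS = 0: S: 1 → 1 — ✓.
ΔL = 0, ±1 (not L=0↔0): L: 0 → 0, ΔL = +0 — ✗.
ΔJ = 0, ±1 (not J=0↔0): J: 1 → 1, ΔJ = +0 — ✓.

the L=0 ↔ L=0 exclusion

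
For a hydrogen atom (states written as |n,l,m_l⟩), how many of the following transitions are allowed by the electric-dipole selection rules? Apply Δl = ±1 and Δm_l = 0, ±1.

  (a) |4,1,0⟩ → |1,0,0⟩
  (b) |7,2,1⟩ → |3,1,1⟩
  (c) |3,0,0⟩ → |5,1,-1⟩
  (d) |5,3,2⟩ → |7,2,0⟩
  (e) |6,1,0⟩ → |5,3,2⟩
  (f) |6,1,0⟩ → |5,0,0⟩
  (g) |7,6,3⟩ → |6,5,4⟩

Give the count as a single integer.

(a) allowed
(b) allowed
(c) allowed
(d) forbidden — Δm_l = -2 (E1 requires Δm_l = 0, ±1)
(e) forbidden — Δl = +2 (E1 requires Δl = ±1); Δm_l = +2 (E1 requires Δm_l = 0, ±1)
(f) allowed
(g) allowed
Total allowed: 5 of 7.

5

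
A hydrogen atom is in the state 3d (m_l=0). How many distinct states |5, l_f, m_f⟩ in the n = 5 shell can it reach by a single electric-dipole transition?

E1 requires Δl = ±1, so l_f ∈ {1, 3}; with 0 ≤ l_f ≤ n_f−1 = 4, the allowed l_f values are {1, 3}.
For l_f = 1: m_f ∈ {m_i−1, m_i, m_i+1} ∩ [−1, 1] = {-1, 0, 1} → 3 states.
For l_f = 3: m_f ∈ {m_i−1, m_i, m_i+1} ∩ [−3, 3] = {-1, 0, 1} → 3 states.
Total: 6.

6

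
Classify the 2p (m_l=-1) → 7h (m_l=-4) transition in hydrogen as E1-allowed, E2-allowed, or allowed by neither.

neither

Δl = 5 − 1 = +4; l_i + l_f = 6.
Δm_l = -3.
E1 (Δl = ±1, |Δm_l| ≤ 1): not satisfied.
E2 (Δl = 0,±2, l_i+l_f ≥ 2, |Δm_l| ≤ 2): not satisfied.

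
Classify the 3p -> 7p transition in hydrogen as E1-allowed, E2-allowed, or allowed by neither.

Δl = 1 − 1 = +0; l_i + l_f = 2.
E1 (Δl = ±1): not satisfied.
E2 (Δl = 0,±2, l_i+l_f ≥ 2): satisfied.

E2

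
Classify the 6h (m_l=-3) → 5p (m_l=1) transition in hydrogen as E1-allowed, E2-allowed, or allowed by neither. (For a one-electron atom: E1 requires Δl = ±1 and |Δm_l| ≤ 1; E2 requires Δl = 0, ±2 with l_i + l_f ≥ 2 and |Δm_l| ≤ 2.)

neither

Δl = 1 − 5 = -4; l_i + l_f = 6.
Δm_l = +4.
E1 (Δl = ±1, |Δm_l| ≤ 1): not satisfied.
E2 (Δl = 0,±2, l_i+l_f ≥ 2, |Δm_l| ≤ 2): not satisfied.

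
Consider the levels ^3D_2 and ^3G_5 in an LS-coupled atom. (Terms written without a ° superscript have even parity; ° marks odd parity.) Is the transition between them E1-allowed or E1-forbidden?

forbidden

Initial level: S=1, L=2, J=2, parity even. Final level: S=1, L=4, J=5, parity even.
Parity must change: even → even — ✗.
ΔS = 0: S: 1 → 1 — ✓.
ΔL = 0, ±1 (not L=0↔0): L: 2 → 4, ΔL = +2 — ✗.
ΔJ = 0, ±1 (not J=0↔0): J: 2 → 5, ΔJ = +3 — ✗.
Rule(s) violated: parity, ΔL, ΔJ.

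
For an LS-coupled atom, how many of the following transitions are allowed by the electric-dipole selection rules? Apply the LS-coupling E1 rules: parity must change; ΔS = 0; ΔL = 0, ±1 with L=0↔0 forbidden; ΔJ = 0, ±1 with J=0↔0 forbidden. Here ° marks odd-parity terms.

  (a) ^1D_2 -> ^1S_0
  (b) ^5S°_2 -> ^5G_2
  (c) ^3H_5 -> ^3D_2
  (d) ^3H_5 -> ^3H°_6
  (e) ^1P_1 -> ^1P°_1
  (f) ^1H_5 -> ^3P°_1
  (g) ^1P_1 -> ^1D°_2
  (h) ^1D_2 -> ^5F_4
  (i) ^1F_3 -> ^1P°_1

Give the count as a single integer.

3

(a) forbidden (parity, ΔL, ΔJ fail)
(b) forbidden (ΔL fails)
(c) forbidden (parity, ΔL, ΔJ fail)
(d) allowed
(e) allowed
(f) forbidden (ΔS, ΔL, ΔJ fail)
(g) allowed
(h) forbidden (parity, ΔS, ΔJ fail)
(i) forbidden (ΔL, ΔJ fail)
Total allowed: 3 of 9.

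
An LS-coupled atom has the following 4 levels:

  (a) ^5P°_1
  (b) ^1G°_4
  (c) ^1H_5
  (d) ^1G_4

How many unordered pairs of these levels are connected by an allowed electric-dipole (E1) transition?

2

(a)–(b): forbidden (parity, ΔS, ΔL, ΔJ).
(a)–(c): forbidden (ΔS, ΔL, ΔJ).
(a)–(d): forbidden (ΔS, ΔL, ΔJ).
(b)–(c): allowed.
(b)–(d): allowed.
(c)–(d): forbidden (parity).
Allowed pairs: 2 of 6.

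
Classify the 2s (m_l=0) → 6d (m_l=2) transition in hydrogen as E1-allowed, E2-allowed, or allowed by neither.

Δl = 2 − 0 = +2; l_i + l_f = 2.
Δm_l = +2.
E1 (Δl = ±1, |Δm_l| ≤ 1): not satisfied.
E2 (Δl = 0,±2, l_i+l_f ≥ 2, |Δm_l| ≤ 2): satisfied.

E2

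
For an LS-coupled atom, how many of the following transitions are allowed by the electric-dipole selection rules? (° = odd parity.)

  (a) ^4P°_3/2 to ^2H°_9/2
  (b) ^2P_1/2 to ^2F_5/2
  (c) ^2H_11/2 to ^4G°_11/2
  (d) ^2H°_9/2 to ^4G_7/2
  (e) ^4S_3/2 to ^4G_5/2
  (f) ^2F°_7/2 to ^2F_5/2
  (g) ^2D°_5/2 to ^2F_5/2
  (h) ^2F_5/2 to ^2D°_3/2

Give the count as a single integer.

3

(a) forbidden (parity, ΔS, ΔL, ΔJ fail)
(b) forbidden (parity, ΔL, ΔJ fail)
(c) forbidden (ΔS fails)
(d) forbidden (ΔS fails)
(e) forbidden (parity, ΔL fail)
(f) allowed
(g) allowed
(h) allowed
Total allowed: 3 of 8.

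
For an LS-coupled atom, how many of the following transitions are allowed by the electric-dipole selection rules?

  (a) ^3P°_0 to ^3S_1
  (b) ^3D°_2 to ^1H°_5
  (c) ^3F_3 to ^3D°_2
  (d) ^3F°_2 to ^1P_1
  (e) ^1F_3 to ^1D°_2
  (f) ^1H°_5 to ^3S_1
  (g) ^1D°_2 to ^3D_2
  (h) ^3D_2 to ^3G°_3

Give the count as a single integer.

(a) allowed
(b) forbidden (parity, ΔS, ΔL, ΔJ fail)
(c) allowed
(d) forbidden (ΔS, ΔL fail)
(e) allowed
(f) forbidden (ΔS, ΔL, ΔJ fail)
(g) forbidden (ΔS fails)
(h) forbidden (ΔL fails)
Total allowed: 3 of 8.

3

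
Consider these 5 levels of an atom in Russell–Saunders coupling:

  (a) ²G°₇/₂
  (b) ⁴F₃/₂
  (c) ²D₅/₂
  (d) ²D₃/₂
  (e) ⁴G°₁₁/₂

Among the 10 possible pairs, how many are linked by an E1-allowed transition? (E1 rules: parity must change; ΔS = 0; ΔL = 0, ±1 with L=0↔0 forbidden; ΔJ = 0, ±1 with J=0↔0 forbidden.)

(a)–(b): forbidden (ΔS, ΔJ).
(a)–(c): forbidden (ΔL).
(a)–(d): forbidden (ΔL, ΔJ).
(a)–(e): forbidden (parity, ΔS, ΔJ).
(b)–(c): forbidden (parity, ΔS).
(b)–(d): forbidden (parity, ΔS).
(b)–(e): forbidden (ΔJ).
(c)–(d): forbidden (parity).
(c)–(e): forbidden (ΔS, ΔL, ΔJ).
(d)–(e): forbidden (ΔS, ΔL, ΔJ).
Allowed pairs: 0 of 10.

0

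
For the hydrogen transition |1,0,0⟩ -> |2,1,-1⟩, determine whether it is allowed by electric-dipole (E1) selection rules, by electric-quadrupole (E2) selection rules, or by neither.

Δl = 1 − 0 = +1; l_i + l_f = 1.
Δm_l = -1.
E1 (Δl = ±1, |Δm_l| ≤ 1): satisfied.
E2 (Δl = 0,±2, l_i+l_f ≥ 2, |Δm_l| ≤ 2): not satisfied.

E1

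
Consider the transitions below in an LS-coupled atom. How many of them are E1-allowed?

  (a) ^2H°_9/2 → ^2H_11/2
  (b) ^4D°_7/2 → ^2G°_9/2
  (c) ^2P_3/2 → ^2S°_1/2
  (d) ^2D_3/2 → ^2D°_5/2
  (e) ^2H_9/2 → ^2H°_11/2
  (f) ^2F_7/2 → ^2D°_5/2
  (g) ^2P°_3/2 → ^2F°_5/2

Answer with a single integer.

(a) allowed
(b) forbidden (parity, ΔS, ΔL fail)
(c) allowed
(d) allowed
(e) allowed
(f) allowed
(g) forbidden (parity, ΔL fail)
Total allowed: 5 of 7.

5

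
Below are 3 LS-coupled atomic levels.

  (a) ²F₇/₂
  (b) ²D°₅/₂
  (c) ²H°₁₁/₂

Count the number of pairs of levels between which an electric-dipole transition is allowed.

(a)–(b): allowed.
(a)–(c): forbidden (ΔL, ΔJ).
(b)–(c): forbidden (parity, ΔL, ΔJ).
Allowed pairs: 1 of 3.

1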